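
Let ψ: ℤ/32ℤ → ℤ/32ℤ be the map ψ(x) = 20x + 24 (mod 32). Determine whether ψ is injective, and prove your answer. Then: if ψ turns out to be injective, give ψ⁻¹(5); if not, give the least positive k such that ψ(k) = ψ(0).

8

We have gcd(20, 32) = 4 > 1. Taking a = 0 and b = 8: ψ(0) = 24 and ψ(8) = 20·8 + 24 = 184 ≡ 24 (mod 32).
So ψ(0) = ψ(8) while 0 ≠ 8, thus ψ is not injective.
Since ψ is not injective, we find the least positive k with ψ(k) = ψ(0): this means 20k ≡ 0 (mod 32), i.e. 32 ∣ 20k. Since gcd(20, 32) = 4, dividing through by 4 this holds exactly when 8 ∣ 5k, and as gcd(5, 8) = 1, exactly when 8 ∣ k.
The smallest positive such k is 8.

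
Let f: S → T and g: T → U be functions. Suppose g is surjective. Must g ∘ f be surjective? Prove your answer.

not surjective

No. Take S = {1}, T = U = {1, 2, 3}, f(1) = 1, and g = identity (surjective).
Then (g ∘ f)(1) = 1, and 3 ∈ U has no preimage under g ∘ f, so g ∘ f is not surjective.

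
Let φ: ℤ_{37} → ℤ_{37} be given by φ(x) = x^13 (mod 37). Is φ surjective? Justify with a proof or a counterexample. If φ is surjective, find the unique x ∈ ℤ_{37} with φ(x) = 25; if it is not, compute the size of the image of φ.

Since 37 is prime, the nonzero elements of ℤ_{37} form a cyclic group of order 36.
As gcd(13, 36) = 1, raising to the 13th power is a bijection on this group: if s^13 ≡ t^13 then (st^{−1})^13 = 1, and the only element of order dividing gcd(13, 36) = 1 is 1, so s = t.
With φ(0) = 0 this makes φ injective on all of ℤ_{37}, hence bijective (finite equal-size domain and codomain). In particular φ is surjective.
Since φ is surjective, we find the preimage of 25. The inverse of x ↦ x^13 on (ℤ_{37})^× is x ↦ x^25, because 13·25 = 325 = 9·36 + 1 ≡ 1 (mod 36) and x^{36} = 1 for x ≠ 0 (Fermat). So φ⁻¹(25) = 25^25 mod 37.
Repeated squaring mod 37: 25^1 ≡ 25, 25^2 ≡ 25² = 625 ≡ 33, 25^4 ≡ 33² = 1089 ≡ 16, 25^8 ≡ 16² = 256 ≡ 34, 25^16 ≡ 34² = 1156 ≡ 9. Since 25 = 16 + 8 + 1, 25^25 ≡ 9·34·25: 9·34 = 306 ≡ 10, then 10·25 = 250 ≡ 28. So 25^25 ≡ 28 (mod 37).
Hence φ⁻¹(25) = 28.

28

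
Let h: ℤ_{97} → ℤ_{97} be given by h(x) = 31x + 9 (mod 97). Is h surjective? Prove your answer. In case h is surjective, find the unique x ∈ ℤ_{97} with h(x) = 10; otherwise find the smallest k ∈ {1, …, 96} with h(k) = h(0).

72

Since gcd(31, 97) = 1, 31 is invertible modulo 97. Euclid's algorithm: 97 = 3·31 + 4, 31 = 7·4 + 3, 4 = 1·3 + 1; back-substituting gives 1 = 72·31 − 23·97, so 31⁻¹ ≡ 72 (mod 97).
Then y ↦ 72(y − 9) is a two-sided inverse to h, so every y ∈ ℤ_{97} has a preimage.
Thus h is surjective.
Since h is surjective, we find h⁻¹(10): we need 31x ≡ 10 − 9 ≡ 1 (mod 97). Using 31⁻¹ = 72: x ≡ 72·1 = 72, so x = 72.
Check: h(72) = 31·72 + 9 = 2241 = 23·97 + 10 ≡ 10 (mod 97).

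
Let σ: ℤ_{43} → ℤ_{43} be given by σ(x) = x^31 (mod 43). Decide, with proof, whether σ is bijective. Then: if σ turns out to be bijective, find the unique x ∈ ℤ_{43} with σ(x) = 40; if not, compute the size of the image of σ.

Since 43 is prime, the nonzero elements of ℤ_{43} form a cyclic group of order 42.
As gcd(31, 42) = 1, raising to the 31st power is a bijection on this group: if a^31 ≡ b^31 then (ab^{−1})^31 = 1, and the only element of order dividing gcd(31, 42) = 1 is 1, so a = b.
With σ(0) = 0 this makes σ injective on all of ℤ_{43}, hence bijective (finite equal-size domain and codomain). In particular σ is bijective.
Since σ is bijective, we find the preimage of 40. The inverse of x ↦ x^31 on (ℤ_{43})^× is x ↦ x^19, because 31·19 = 589 = 14·42 + 1 ≡ 1 (mod 42) and x^{42} = 1 for x ≠ 0 (Fermat). So σ⁻¹(40) = 40^19 mod 43.
Repeated squaring mod 43: 40^1 ≡ 40, 40^2 ≡ 40² = 1600 ≡ 9, 40^4 ≡ 9² = 81 ≡ 38, 40^8 ≡ 38² = 1444 ≡ 25, 40^16 ≡ 25² = 625 ≡ 23. Since 19 = 16 + 2 + 1, 40^19 ≡ 23·9·40: 23·9 = 207 ≡ 35, then 35·40 = 1400 ≡ 24. So 40^19 ≡ 24 (mod 43).
Hence σ⁻¹(40) = 24.

24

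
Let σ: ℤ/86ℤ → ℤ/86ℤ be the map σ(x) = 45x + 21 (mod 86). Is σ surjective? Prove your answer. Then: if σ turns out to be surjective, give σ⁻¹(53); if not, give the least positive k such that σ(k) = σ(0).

16

Recall that σ is surjective if every y in the codomain equals σ(x) for some x in the domain.
Since gcd(45, 86) = 1, 45 is invertible modulo 86. Euclid's algorithm: 86 = 1·45 + 41, 45 = 1·41 + 4, 41 = 10·4 + 1; back-substituting gives 1 = 65·45 − 34·86, so 45⁻¹ ≡ 65 (mod 86).
Then y ↦ 65(y − 21) is a two-sided inverse to σ, so every y ∈ ℤ/86ℤ has a preimage.
Hence σ is surjective.
Since σ is surjective, we compute σ⁻¹(53): solve 45x + 21 ≡ 53 (mod 86), i.e. 45x ≡ 32 (mod 86).
Multiplying by 45⁻¹ = 65 gives x ≡ 65·32 = 2080 = 24·86 + 16 ≡ 16 (mod 86).
Check: σ(16) = 45·16 + 21 = 741 = 8·86 + 53 ≡ 53 (mod 86).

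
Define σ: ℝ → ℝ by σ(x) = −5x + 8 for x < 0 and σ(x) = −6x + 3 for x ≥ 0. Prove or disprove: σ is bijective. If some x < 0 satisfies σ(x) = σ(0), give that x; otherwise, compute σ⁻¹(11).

-3/5

Both pieces are strictly decreasing (slopes −5 and −6), so each is injective on its own interval.
The left piece maps (−∞, 0) onto (8, ∞); the right piece maps [0, ∞) onto (−∞, 3].
The images leave a gap (8 has no preimage), so σ is not surjective, hence not bijective.
Because the two images are disjoint, no x < 0 has σ(x) = σ(0), so we compute σ⁻¹(11): 11 lies in (8, ∞), so solve −5x + 8 = 11: x = (11 − 8)/(−5) = −3/5.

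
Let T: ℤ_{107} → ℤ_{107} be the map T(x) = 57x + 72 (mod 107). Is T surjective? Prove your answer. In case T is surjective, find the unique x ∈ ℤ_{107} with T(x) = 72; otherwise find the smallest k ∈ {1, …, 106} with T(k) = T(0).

Since gcd(57, 107) = 1, 57 is invertible modulo 107. Euclid's algorithm: 107 = 1·57 + 50, 57 = 1·50 + 7, 50 = 7·7 + 1; back-substituting gives 1 = 92·57 − 49·107, so 57⁻¹ ≡ 92 (mod 107).
Then y ↦ 92(y − 72) is a two-sided inverse to T, so every y ∈ ℤ_{107} has a preimage.
So T is surjective.
Since T is surjective, we compute T⁻¹(72): solve 57x + 72 ≡ 72 (mod 107), i.e. 57x ≡ 0 (mod 107).
Multiplying by 57⁻¹ = 92 gives x ≡ 92·0 = 0 ≡ 0 (mod 107).
Check: T(0) = 57·0 + 72 = 72 ≡ 72 (mod 107).

0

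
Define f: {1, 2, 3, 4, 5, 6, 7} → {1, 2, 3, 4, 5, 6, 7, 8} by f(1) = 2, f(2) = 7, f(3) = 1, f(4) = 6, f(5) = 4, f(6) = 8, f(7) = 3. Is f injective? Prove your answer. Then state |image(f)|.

7

The values f(1), …, f(7) are 2, 7, 1, 6, 4, 8, 3 — all distinct.
So f(u) = f(v) only when u = v, and f is injective.
The image of f is {1, 2, 3, 4, 6, 7, 8}, which has 7 elements.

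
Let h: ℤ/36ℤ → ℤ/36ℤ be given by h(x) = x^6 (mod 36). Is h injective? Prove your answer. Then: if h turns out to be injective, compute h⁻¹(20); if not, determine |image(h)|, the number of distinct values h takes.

h(2): Repeated squaring mod 36: 2^1 ≡ 2, 2^2 ≡ 2² = 4, 2^4 ≡ 4² = 16. Since 6 = 4 + 2, 2^6 ≡ 16·4: 16·4 = 64 ≡ 28. So 2^6 ≡ 28 (mod 36).
h(4): Repeated squaring mod 36: 4^1 ≡ 4, 4^2 ≡ 4² = 16, 4^4 ≡ 16² = 256 ≡ 4. Since 6 = 4 + 2, 4^6 ≡ 4·16: 4·16 = 64 ≡ 28. So 4^6 ≡ 28 (mod 36).
So h(2) = h(4) = 28 while 2 ≠ 4, therefore h is not injective.
Since h is not injective, we determine |image(h)|. Computing x^6 mod 36 for each x (by repeated squaring, reducing mod 36 at every step), the values h(0), h(1), …, h(35) are: 0, 1, 28, 9, 28, 1, 0, 1, 28, 9, 28, 1, 0, 1, 28, 9, 28, 1, 0, 1, 28, 9, 28, 1, 0, 1, 28, 9, 28, 1, 0, 1, 28, 9, 28, 1.
The distinct values are {0, 1, 9, 28}; there are 4 of them.

4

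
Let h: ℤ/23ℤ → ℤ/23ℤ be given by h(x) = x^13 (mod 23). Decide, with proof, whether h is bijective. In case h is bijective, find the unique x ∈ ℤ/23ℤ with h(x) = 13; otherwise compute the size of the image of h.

Since 23 is prime, the nonzero elements of ℤ/23ℤ form a cyclic group of order 22.
As gcd(13, 22) = 1, raising to the 13th power is a bijection on this group: if s^13 ≡ t^13 then (st^{−1})^13 = 1, and the only element of order dividing gcd(13, 22) = 1 is 1, so s = t.
With h(0) = 0 this makes h injective on all of ℤ/23ℤ, hence bijective (finite equal-size domain and codomain). In particular h is bijective.
Since h is bijective, we find the preimage of 13. The inverse of x ↦ x^13 on (ℤ/23ℤ)^× is x ↦ x^17, because 13·17 = 221 = 10·22 + 1 ≡ 1 (mod 22) and x^{22} = 1 for x ≠ 0 (Fermat). So h⁻¹(13) = 13^17 mod 23.
Repeated squaring mod 23: 13^1 ≡ 13, 13^2 ≡ 13² = 169 ≡ 8, 13^4 ≡ 8² = 64 ≡ 18, 13^8 ≡ 18² = 324 ≡ 2, 13^16 ≡ 2² = 4. Since 17 = 16 + 1, 13^17 ≡ 4·13: 4·13 = 52 ≡ 6. So 13^17 ≡ 6 (mod 23).
Hence h⁻¹(13) = 6.

6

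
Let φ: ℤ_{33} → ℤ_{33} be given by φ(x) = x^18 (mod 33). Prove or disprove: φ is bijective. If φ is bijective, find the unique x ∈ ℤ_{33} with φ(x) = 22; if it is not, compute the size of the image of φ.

12

φ(4): Repeated squaring mod 33: 4^1 ≡ 4, 4^2 ≡ 4² = 16, 4^4 ≡ 16² = 256 ≡ 25, 4^8 ≡ 25² = 625 ≡ 31, 4^16 ≡ 31² = 961 ≡ 4. Since 18 = 16 + 2, 4^18 ≡ 4·16: 4·16 = 64 ≡ 31. So 4^18 ≡ 31 (mod 33).
φ(7): Repeated squaring mod 33: 7^1 ≡ 7, 7^2 ≡ 7² = 49 ≡ 16, 7^4 ≡ 16² = 256 ≡ 25, 7^8 ≡ 25² = 625 ≡ 31, 7^16 ≡ 31² = 961 ≡ 4. Since 18 = 16 + 2, 7^18 ≡ 4·16: 4·16 = 64 ≡ 31. So 7^18 ≡ 31 (mod 33).
So φ(4) = φ(7) = 31 while 4 ≠ 7, hence φ is not injective, hence not bijective.
Since φ is not bijective, we determine |image(φ)|. Computing x^18 mod 33 for each x (by repeated squaring, reducing mod 33 at every step), the values φ(0), φ(1), …, φ(32) are: 0, 1, 25, 27, 31, 4, 15, 31, 16, 3, 1, 22, 12, 25, 16, 9, 4, 4, 9, 16, 25, 12, 22, 1, 3, 16, 31, 15, 4, 31, 27, 25, 1.
The distinct values are {0, 1, 3, 4, 9, 12, 15, 16, 22, 25, 27, 31}; there are 12 of them.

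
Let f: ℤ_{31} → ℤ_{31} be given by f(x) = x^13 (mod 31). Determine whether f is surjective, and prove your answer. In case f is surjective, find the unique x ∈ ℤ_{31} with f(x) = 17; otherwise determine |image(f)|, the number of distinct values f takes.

12

Since 31 is prime, the nonzero elements of ℤ_{31} form a cyclic group of order 30.
As gcd(13, 30) = 1, raising to the 13th power is a bijection on this group: if s^13 ≡ t^13 then (st^{−1})^13 = 1, and the only element of order dividing gcd(13, 30) = 1 is 1, so s = t.
With f(0) = 0 this makes f injective on all of ℤ_{31}, hence bijective (finite equal-size domain and codomain). In particular f is surjective.
Since f is surjective, we find the preimage of 17. The inverse of x ↦ x^13 on (ℤ_{31})^× is x ↦ x^7, because 13·7 = 91 = 3·30 + 1 ≡ 1 (mod 30) and x^{30} = 1 for x ≠ 0 (Fermat). So f⁻¹(17) = 17^7 mod 31.
Repeated squaring mod 31: 17^1 ≡ 17, 17^2 ≡ 17² = 289 ≡ 10, 17^4 ≡ 10² = 100 ≡ 7. Since 7 = 4 + 2 + 1, 17^7 ≡ 7·10·17: 7·10 = 70 ≡ 8, then 8·17 = 136 ≡ 12. So 17^7 ≡ 12 (mod 31).
Hence f⁻¹(17) = 12.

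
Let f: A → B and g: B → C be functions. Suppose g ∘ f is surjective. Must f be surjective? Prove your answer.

not surjective

No. Take A = {1}, B = {1, 2}, C = {1}, f(a) = 1 for every a ∈ A, and g(b) = 1 for every b ∈ B.
Then g ∘ f is surjective onto {1}, but 2 ∈ B has no preimage under f, so f is not surjective.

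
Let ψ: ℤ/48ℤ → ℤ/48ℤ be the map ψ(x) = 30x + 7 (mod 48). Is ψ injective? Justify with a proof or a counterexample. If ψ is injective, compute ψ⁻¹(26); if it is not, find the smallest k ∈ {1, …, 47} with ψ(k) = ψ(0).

We have gcd(30, 48) = 6 > 1. Taking x_1 = 0 and x_2 = 8: ψ(0) = 7 and ψ(8) = 30·8 + 7 = 247 ≡ 7 (mod 48).
So ψ(0) = ψ(8) while 0 ≠ 8, so ψ is not injective.
Since ψ is not injective, we find the least positive k with ψ(k) = ψ(0): this means 30k ≡ 0 (mod 48), i.e. 48 ∣ 30k. Since gcd(30, 48) = 6, dividing through by 6 this holds exactly when 8 ∣ 5k, and as gcd(5, 8) = 1, exactly when 8 ∣ k.
The smallest positive such k is 8.

8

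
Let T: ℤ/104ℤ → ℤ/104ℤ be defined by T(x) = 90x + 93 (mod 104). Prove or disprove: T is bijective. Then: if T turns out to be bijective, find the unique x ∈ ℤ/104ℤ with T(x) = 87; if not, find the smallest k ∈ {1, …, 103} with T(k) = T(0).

We have gcd(90, 104) = 2 > 1. Taking u = 0 and v = 52: T(0) = 93 and T(52) = 90·52 + 93 = 4773 ≡ 93 (mod 104).
So T(0) = T(52) while 0 ≠ 52, therefore T is not injective, hence not bijective.
Since T is not bijective, we find the least positive k with T(k) = T(0): this means 90k ≡ 0 (mod 104), i.e. 104 ∣ 90k. Since gcd(90, 104) = 2, dividing through by 2 this holds exactly when 52 ∣ 45k, and as gcd(45, 52) = 1, exactly when 52 ∣ k.
The smallest positive such k is 52.

52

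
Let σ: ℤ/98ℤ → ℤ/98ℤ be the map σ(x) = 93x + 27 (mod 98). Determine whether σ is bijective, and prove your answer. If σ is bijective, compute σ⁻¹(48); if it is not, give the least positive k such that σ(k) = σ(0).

Suppose σ(x_1) = σ(x_2) in ℤ/98ℤ. Then 93x_1 + 27 ≡ 93x_2 + 27 (mod 98), therefore 93(x_1 − x_2) ≡ 0 (mod 98).
Since gcd(93, 98) = 1, 93 is invertible modulo 98, thus x_1 − x_2 ≡ 0 (mod 98), i.e. x_1 = x_2.
We now compute 93⁻¹ mod 98 explicitly. Euclid's algorithm: 98 = 1·93 + 5, 93 = 18·5 + 3, 5 = 1·3 + 2, 3 = 1·2 + 1; back-substituting gives 1 = 39·93 − 37·98, so 93⁻¹ ≡ 39 (mod 98).
Then y ↦ 39(y − 27) is a two-sided inverse to σ, so every y ∈ ℤ/98ℤ has a preimage.
Therefore σ is bijective.
Since σ is bijective, we compute σ⁻¹(48): solve 93x + 27 ≡ 48 (mod 98), i.e. 93x ≡ 21 (mod 98).
Multiplying by 93⁻¹ = 39 gives x ≡ 39·21 = 819 = 8·98 + 35 ≡ 35 (mod 98).
Check: σ(35) = 93·35 + 27 = 3282 = 33·98 + 48 ≡ 48 (mod 98).

35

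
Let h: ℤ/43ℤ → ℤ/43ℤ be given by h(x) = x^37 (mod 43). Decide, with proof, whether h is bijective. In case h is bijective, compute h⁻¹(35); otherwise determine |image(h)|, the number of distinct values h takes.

11

Since 43 is prime, the nonzero elements of ℤ/43ℤ form a cyclic group of order 42.
As gcd(37, 42) = 1, raising to the 37th power is a bijection on this group: if u^37 ≡ v^37 then (uv^{−1})^37 = 1, and the only element of order dividing gcd(37, 42) = 1 is 1, so u = v.
With h(0) = 0 this makes h injective on all of ℤ/43ℤ, hence bijective (finite equal-size domain and codomain). In particular h is bijective.
Since h is bijective, we find the preimage of 35. The inverse of x ↦ x^37 on (ℤ/43ℤ)^× is x ↦ x^25, because 37·25 = 925 = 22·42 + 1 ≡ 1 (mod 42) and x^{42} = 1 for x ≠ 0 (Fermat). So h⁻¹(35) = 35^25 mod 43.
Repeated squaring mod 43: 35^1 ≡ 35, 35^2 ≡ 35² = 1225 ≡ 21, 35^4 ≡ 21² = 441 ≡ 11, 35^8 ≡ 11² = 121 ≡ 35, 35^16 ≡ 35² = 1225 ≡ 21. Since 25 = 16 + 8 + 1, 35^25 ≡ 21·35·35: 21·35 = 735 ≡ 4, then 4·35 = 140 ≡ 11. So 35^25 ≡ 11 (mod 43).
Hence h⁻¹(35) = 11.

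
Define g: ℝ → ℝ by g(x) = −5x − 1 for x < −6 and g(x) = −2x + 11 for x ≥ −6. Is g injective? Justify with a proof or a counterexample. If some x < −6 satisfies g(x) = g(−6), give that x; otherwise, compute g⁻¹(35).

-36/5

Both pieces are strictly decreasing (slopes −5 and −2), so each is injective on its own interval.
The left piece maps (−∞, −6) onto (29, ∞); the right piece maps [−6, ∞) onto (−∞, 23].
These images are disjoint, so no value is attained by both pieces. Thus g is injective.
Because the two images are disjoint, no x < −6 has g(x) = g(−6), so we compute g⁻¹(35): 35 lies in (29, ∞), so solve −5x − 1 = 35: x = (35 + 1)/(−5) = −36/5.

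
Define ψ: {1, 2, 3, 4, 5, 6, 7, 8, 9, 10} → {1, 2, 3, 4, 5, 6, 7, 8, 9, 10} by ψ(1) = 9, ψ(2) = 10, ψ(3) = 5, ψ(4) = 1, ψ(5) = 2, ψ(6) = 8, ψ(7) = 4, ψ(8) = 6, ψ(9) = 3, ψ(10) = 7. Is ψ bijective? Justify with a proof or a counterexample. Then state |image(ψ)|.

The values 9, 10, 5, 1, 2, 8, 4, 6, 3, 7 are a permutation of {1, 2, 3, 4, 5, 6, 7, 8, 9, 10}: each element appears exactly once.
So ψ is injective and surjective, hence bijective.
The image of ψ is {1, 2, 3, 4, 5, 6, 7, 8, 9, 10}, which has 10 elements.

10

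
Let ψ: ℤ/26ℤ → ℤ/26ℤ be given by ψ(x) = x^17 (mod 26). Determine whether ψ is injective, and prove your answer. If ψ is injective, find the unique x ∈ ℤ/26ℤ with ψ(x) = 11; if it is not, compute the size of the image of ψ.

7

Computing x^17 mod 26 for each x (by repeated squaring, reducing mod 26 at every step), the values ψ(0), ψ(1), …, ψ(25) are: 0, 1, 6, 9, 10, 5, 2, 11, 8, 3, 4, 7, 12, 13, 14, 19, 22, 23, 18, 15, 24, 21, 16, 17, 20, 25.
Every element of ℤ/26ℤ appears exactly once in this list, so ψ is a bijection, and in particular injective.
Since ψ is injective, we read off the preimage of 11 from the same table: ψ(7) = 11, so ψ⁻¹(11) = 7.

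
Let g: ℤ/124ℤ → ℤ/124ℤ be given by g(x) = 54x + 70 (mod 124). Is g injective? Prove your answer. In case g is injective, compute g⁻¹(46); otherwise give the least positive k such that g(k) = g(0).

62

By definition, g is injective when g(s) = g(t) forces s = t.
We have gcd(54, 124) = 2 > 1. Taking s = 0 and t = 62: g(0) = 70 and g(62) = 54·62 + 70 = 3418 ≡ 70 (mod 124).
So g(0) = g(62) while 0 ≠ 62, therefore g is not injective.
Since g is not injective, we find the least positive k with g(k) = g(0): this means 54k ≡ 0 (mod 124), i.e. 124 ∣ 54k. Since gcd(54, 124) = 2, dividing through by 2 this holds exactly when 62 ∣ 27k, and as gcd(27, 62) = 1, exactly when 62 ∣ k.
The smallest positive such k is 62.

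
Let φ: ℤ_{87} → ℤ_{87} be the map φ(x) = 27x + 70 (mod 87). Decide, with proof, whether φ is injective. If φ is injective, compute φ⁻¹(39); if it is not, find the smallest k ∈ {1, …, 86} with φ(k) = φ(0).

29

We have gcd(27, 87) = 3 > 1. Taking s = 0 and t = 29: φ(0) = 70 and φ(29) = 27·29 + 70 = 853 ≡ 70 (mod 87).
So φ(0) = φ(29) while 0 ≠ 29, thus φ is not injective.
Since φ is not injective, we find the least positive k with φ(k) = φ(0): this means 27k ≡ 0 (mod 87), i.e. 87 ∣ 27k. Since gcd(27, 87) = 3, dividing through by 3 this holds exactly when 29 ∣ 9k, and as gcd(9, 29) = 1, exactly when 29 ∣ k.
The smallest positive such k is 29.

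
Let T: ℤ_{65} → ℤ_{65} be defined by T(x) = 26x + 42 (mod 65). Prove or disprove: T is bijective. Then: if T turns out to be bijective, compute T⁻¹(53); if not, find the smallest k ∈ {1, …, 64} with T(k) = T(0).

5

Recall that T is injective when T(s) = T(t) forces s = t.
We have gcd(26, 65) = 13 > 1. Taking s = 0 and t = 5: T(0) = 42 and T(5) = 26·5 + 42 = 172 ≡ 42 (mod 65).
So T(0) = T(5) while 0 ≠ 5, thus T is not injective, hence not bijective.
Since T is not bijective, we find the least positive k with T(k) = T(0): this means 26k ≡ 0 (mod 65), i.e. 65 ∣ 26k. Since gcd(26, 65) = 13, dividing through by 13 this holds exactly when 5 ∣ 2k, and as gcd(2, 5) = 1, exactly when 5 ∣ k.
The smallest positive such k is 5.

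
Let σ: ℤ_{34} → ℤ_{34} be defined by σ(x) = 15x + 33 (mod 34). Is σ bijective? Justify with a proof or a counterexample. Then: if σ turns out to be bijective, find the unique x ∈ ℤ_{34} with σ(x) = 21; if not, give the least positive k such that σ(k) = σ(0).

6

By definition, σ is injective when σ(a) = σ(b) forces a = b.
Suppose σ(a) = σ(b) in ℤ_{34}. Then 15a + 33 ≡ 15b + 33 (mod 34), therefore 15(a − b) ≡ 0 (mod 34).
Since gcd(15, 34) = 1, 15 is invertible modulo 34, hence a − b ≡ 0 (mod 34), i.e. a = b.
We now compute 15⁻¹ mod 34 explicitly. Euclid's algorithm: 34 = 2·15 + 4, 15 = 3·4 + 3, 4 = 1·3 + 1; back-substituting gives 1 = 25·15 − 11·34, so 15⁻¹ ≡ 25 (mod 34).
For any y ∈ ℤ_{34}, x = 25(y − 33) mod 34 satisfies σ(x) = 15·25(y − 33) + 33 ≡ y (since 15·25 ≡ 1 mod 34). So every y has a preimage.
Hence σ is bijective.
Since σ is bijective, we find σ⁻¹(21): we need 15x ≡ 21 − 33 ≡ 22 (mod 34). Using 15⁻¹ = 25: x ≡ 25·22 = 550 = 16·34 + 6, so x = 6.
Check: σ(6) = 15·6 + 33 = 123 = 3·34 + 21 ≡ 21 (mod 34).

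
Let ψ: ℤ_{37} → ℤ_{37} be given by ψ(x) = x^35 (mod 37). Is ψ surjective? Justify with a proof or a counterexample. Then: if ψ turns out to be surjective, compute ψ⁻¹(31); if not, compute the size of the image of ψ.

Since 37 is prime, the nonzero elements of ℤ_{37} form a cyclic group of order 36.
As gcd(35, 36) = 1, raising to the 35th power is a bijection on this group: if a^35 ≡ b^35 then (ab^{−1})^35 = 1, and the only element of order dividing gcd(35, 36) = 1 is 1, so a = b.
With ψ(0) = 0 this makes ψ injective on all of ℤ_{37}, hence bijective (finite equal-size domain and codomain). In particular ψ is surjective.
Since ψ is surjective, we find the preimage of 31. The inverse of x ↦ x^35 on (ℤ_{37})^× is x ↦ x^35, because 35·35 = 1225 = 34·36 + 1 ≡ 1 (mod 36) and x^{36} = 1 for x ≠ 0 (Fermat). So ψ⁻¹(31) = 31^35 mod 37.
Repeated squaring mod 37: 31^1 ≡ 31, 31^2 ≡ 31² = 961 ≡ 36, 31^4 ≡ 36² = 1296 ≡ 1, 31^8 ≡ 1² = 1, 31^16 ≡ 1² = 1, 31^32 ≡ 1² = 1. Since 35 = 32 + 2 + 1, 31^35 ≡ 1·36·31: 1·36 = 36, then 36·31 = 1116 ≡ 6. So 31^35 ≡ 6 (mod 37).
Hence ψ⁻¹(31) = 6.

6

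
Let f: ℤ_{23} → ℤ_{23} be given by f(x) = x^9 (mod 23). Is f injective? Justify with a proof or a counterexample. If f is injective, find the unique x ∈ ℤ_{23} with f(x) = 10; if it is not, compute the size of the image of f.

19

Since 23 is prime, the nonzero elements of ℤ_{23} form a cyclic group of order 22.
As gcd(9, 22) = 1, raising to the 9th power is a bijection on this group: if s^9 ≡ t^9 then (st^{−1})^9 = 1, and the only element of order dividing gcd(9, 22) = 1 is 1, so s = t.
With f(0) = 0 this makes f injective on all of ℤ_{23}, hence bijective (finite equal-size domain and codomain). In particular f is injective.
Since f is injective, we find the preimage of 10. The inverse of x ↦ x^9 on (ℤ_{23})^× is x ↦ x^5, because 9·5 = 45 = 2·22 + 1 ≡ 1 (mod 22) and x^{22} = 1 for x ≠ 0 (Fermat). So f⁻¹(10) = 10^5 mod 23.
Repeated squaring mod 23: 10^1 ≡ 10, 10^2 ≡ 10² = 100 ≡ 8, 10^4 ≡ 8² = 64 ≡ 18. Since 5 = 4 + 1, 10^5 ≡ 18·10: 18·10 = 180 ≡ 19. So 10^5 ≡ 19 (mod 23).
Hence f⁻¹(10) = 19.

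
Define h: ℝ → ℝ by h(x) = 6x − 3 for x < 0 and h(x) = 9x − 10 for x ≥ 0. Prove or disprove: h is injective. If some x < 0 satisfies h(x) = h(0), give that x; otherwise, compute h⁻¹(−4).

Both pieces are strictly increasing (slopes 6 and 9), so each is injective on its own interval.
The left piece maps (−∞, 0) onto (−∞, −3); the right piece maps [0, ∞) onto [−10, ∞).
These images overlap. In particular h(0) = −10 (right piece), and solving 6x − 3 = −10 on the left piece gives x = −7/6 < 0.
So h(−7/6) = h(0) with −7/6 ≠ 0, and h is not injective. This x = −7/6 is the requested value below 0.

-7/6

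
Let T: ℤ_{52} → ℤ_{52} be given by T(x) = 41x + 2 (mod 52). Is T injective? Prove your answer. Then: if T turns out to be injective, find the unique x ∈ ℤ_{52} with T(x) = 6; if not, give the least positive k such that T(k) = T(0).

28

If T(a) = T(b), then 41a ≡ 41b (mod 52). Because gcd(41, 52) = 1, we may cancel 41 to get a ≡ b (mod 52).
So T is injective.
We now compute 41⁻¹ mod 52 explicitly. Euclid's algorithm: 52 = 1·41 + 11, 41 = 3·11 + 8, 11 = 1·8 + 3, 8 = 2·3 + 2, 3 = 1·2 + 1; back-substituting gives 1 = 33·41 − 26·52, so 41⁻¹ ≡ 33 (mod 52).
Since T is injective, we find T⁻¹(6): we need 41x ≡ 6 − 2 ≡ 4 (mod 52). Using 41⁻¹ = 33: x ≡ 33·4 = 132 = 2·52 + 28, so x = 28.
Check: T(28) = 41·28 + 2 = 1150 = 22·52 + 6 ≡ 6 (mod 52).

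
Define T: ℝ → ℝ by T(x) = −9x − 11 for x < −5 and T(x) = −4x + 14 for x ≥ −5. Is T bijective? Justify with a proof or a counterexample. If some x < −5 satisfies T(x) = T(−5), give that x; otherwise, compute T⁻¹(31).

-17/4

Both pieces are strictly decreasing (slopes −9 and −4), so each is injective on its own interval.
The left piece maps (−∞, −5) onto (34, ∞); the right piece maps [−5, ∞) onto (−∞, 34].
Since 34 = 34, the images partition ℝ: T is injective and surjective, hence bijective.
Because the two images are disjoint, no x < −5 has T(x) = T(−5), so we compute T⁻¹(31): 31 lies in (−∞, 34], so solve −4x + 14 = 31: x = (31 − 14)/(−4) = −17/4.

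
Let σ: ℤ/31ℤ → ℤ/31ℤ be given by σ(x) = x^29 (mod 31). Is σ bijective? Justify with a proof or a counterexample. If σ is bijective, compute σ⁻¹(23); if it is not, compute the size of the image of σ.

27

Since 31 is prime, the nonzero elements of ℤ/31ℤ form a cyclic group of order 30.
As gcd(29, 30) = 1, raising to the 29th power is a bijection on this group: if x_1^29 ≡ x_2^29 then (x_1x_2^{−1})^29 = 1, and the only element of order dividing gcd(29, 30) = 1 is 1, so x_1 = x_2.
With σ(0) = 0 this makes σ injective on all of ℤ/31ℤ, hence bijective (finite equal-size domain and codomain). In particular σ is bijective.
Since σ is bijective, we find the preimage of 23. The inverse of x ↦ x^29 on (ℤ/31ℤ)^× is x ↦ x^29, because 29·29 = 841 = 28·30 + 1 ≡ 1 (mod 30) and x^{30} = 1 for x ≠ 0 (Fermat). So σ⁻¹(23) = 23^29 mod 31.
Repeated squaring mod 31: 23^1 ≡ 23, 23^2 ≡ 23² = 529 ≡ 2, 23^4 ≡ 2² = 4, 23^8 ≡ 4² = 16, 23^16 ≡ 16² = 256 ≡ 8. Since 29 = 16 + 8 + 4 + 1, 23^29 ≡ 8·16·4·23: 8·16 = 128 ≡ 4, then 4·4 = 16, then 16·23 = 368 ≡ 27. So 23^29 ≡ 27 (mod 31).
Hence σ⁻¹(23) = 27.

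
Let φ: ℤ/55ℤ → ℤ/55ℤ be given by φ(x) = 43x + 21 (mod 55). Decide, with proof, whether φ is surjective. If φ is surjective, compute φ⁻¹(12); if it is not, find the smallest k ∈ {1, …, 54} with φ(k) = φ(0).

Since gcd(43, 55) = 1, 43 is invertible modulo 55. Euclid's algorithm: 55 = 1·43 + 12, 43 = 3·12 + 7, 12 = 1·7 + 5, 7 = 1·5 + 2, 5 = 2·2 + 1; back-substituting gives 1 = 32·43 − 25·55, so 43⁻¹ ≡ 32 (mod 55).
Then y ↦ 32(y − 21) is a two-sided inverse to φ, so every y ∈ ℤ/55ℤ has a preimage.
Hence φ is surjective.
Since φ is surjective, we compute φ⁻¹(12): solve 43x + 21 ≡ 12 (mod 55), i.e. 43x ≡ 46 (mod 55).
Multiplying by 43⁻¹ = 32 gives x ≡ 32·46 = 1472 = 26·55 + 42 ≡ 42 (mod 55).
Check: φ(42) = 43·42 + 21 = 1827 = 33·55 + 12 ≡ 12 (mod 55).

42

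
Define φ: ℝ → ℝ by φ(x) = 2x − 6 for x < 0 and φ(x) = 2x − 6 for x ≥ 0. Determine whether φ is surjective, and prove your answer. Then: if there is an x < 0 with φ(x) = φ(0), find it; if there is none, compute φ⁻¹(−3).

Both pieces are strictly increasing (slopes 2 and 2), so each is injective on its own interval.
The left piece maps (−∞, 0) onto (−∞, −6); the right piece maps [0, ∞) onto [−6, ∞).
These images together cover ℝ, so φ is surjective.
Because the two images are disjoint, no x < 0 has φ(x) = φ(0), so we compute φ⁻¹(−3): −3 lies in [−6, ∞), so solve 2x − 6 = −3: x = (−3 + 6)/2 = 3/2.

3/2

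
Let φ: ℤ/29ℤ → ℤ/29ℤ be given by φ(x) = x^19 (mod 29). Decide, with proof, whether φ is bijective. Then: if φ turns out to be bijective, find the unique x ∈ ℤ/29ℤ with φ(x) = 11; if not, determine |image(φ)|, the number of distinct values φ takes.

Since 29 is prime, the nonzero elements of ℤ/29ℤ form a cyclic group of order 28.
As gcd(19, 28) = 1, raising to the 19th power is a bijection on this group: if u^19 ≡ v^19 then (uv^{−1})^19 = 1, and the only element of order dividing gcd(19, 28) = 1 is 1, so u = v.
With φ(0) = 0 this makes φ injective on all of ℤ/29ℤ, hence bijective (finite equal-size domain and codomain). In particular φ is bijective.
Since φ is bijective, we find the preimage of 11. The inverse of x ↦ x^19 on (ℤ/29ℤ)^× is x ↦ x^3, because 19·3 = 57 = 2·28 + 1 ≡ 1 (mod 28) and x^{28} = 1 for x ≠ 0 (Fermat). So φ⁻¹(11) = 11^3 mod 29.
Repeated squaring mod 29: 11^1 ≡ 11, 11^2 ≡ 11² = 121 ≡ 5. Since 3 = 2 + 1, 11^3 ≡ 5·11: 5·11 = 55 ≡ 26. So 11^3 ≡ 26 (mod 29).
Hence φ⁻¹(11) = 26.

26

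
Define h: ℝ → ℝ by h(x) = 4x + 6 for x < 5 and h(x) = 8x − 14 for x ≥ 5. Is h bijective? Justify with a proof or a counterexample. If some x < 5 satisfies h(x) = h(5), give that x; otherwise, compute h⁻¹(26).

5

Both pieces are strictly increasing (slopes 4 and 8), so each is injective on its own interval.
The left piece maps (−∞, 5) onto (−∞, 26); the right piece maps [5, ∞) onto [26, ∞).
Since 26 = 26, the images partition ℝ: h is injective and surjective, hence bijective.
Because the two images are disjoint, no x < 5 has h(x) = h(5), so we compute h⁻¹(26): 26 lies in [26, ∞), so solve 8x − 14 = 26: x = (26 + 14)/8 = 5.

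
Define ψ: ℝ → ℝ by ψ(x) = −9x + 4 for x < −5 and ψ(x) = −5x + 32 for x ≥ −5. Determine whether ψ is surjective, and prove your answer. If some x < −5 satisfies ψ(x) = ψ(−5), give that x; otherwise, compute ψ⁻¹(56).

Both pieces are strictly decreasing (slopes −9 and −5), so each is injective on its own interval.
The left piece maps (−∞, −5) onto (49, ∞); the right piece maps [−5, ∞) onto (−∞, 57].
The union (49, ∞) ∪ (−∞, 57] covers ℝ, so ψ is surjective.
For the follow-up: the images overlap, so an x < −5 with ψ(x) = ψ(−5) exists. ψ(−5) = 57; solving −9x + 4 = 57 for x < −5 gives x = (57 − 4)/(−9) = −53/9.

-53/9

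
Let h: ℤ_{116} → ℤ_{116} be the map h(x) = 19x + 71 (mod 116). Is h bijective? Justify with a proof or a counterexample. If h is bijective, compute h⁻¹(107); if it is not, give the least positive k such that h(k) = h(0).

8

Recall that injectivity means: for all s, t in the domain, h(s) = h(t) implies s = t.
If h(s) = h(t), then 19s ≡ 19t (mod 116). Because gcd(19, 116) = 1, we may cancel 19 to get s ≡ t (mod 116).
We now compute 19⁻¹ mod 116 explicitly. Euclid's algorithm: 116 = 6·19 + 2, 19 = 9·2 + 1; back-substituting gives 1 = 55·19 − 9·116, so 19⁻¹ ≡ 55 (mod 116).
For any y ∈ ℤ_{116}, x = 55(y − 71) mod 116 satisfies h(x) = 19·55(y − 71) + 71 ≡ y (since 19·55 ≡ 1 mod 116). So every y has a preimage.
Hence h is bijective.
Since h is bijective, we compute h⁻¹(107): solve 19x + 71 ≡ 107 (mod 116), i.e. 19x ≡ 36 (mod 116).
Multiplying by 19⁻¹ = 55 gives x ≡ 55·36 = 1980 = 17·116 + 8 ≡ 8 (mod 116).
Check: h(8) = 19·8 + 71 = 223 = 1·116 + 107 ≡ 107 (mod 116).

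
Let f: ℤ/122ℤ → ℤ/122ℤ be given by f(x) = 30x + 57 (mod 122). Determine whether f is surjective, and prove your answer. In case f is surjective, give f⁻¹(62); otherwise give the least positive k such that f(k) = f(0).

61

Since gcd(30, 122) = 2, we have 30x ≡ 0 (mod 2) for all x, so f(x) ≡ 1 (mod 2).
But 0 ≢ 1 (mod 2), so 0 ∈ ℤ/122ℤ has no preimage. Therefore f is not surjective.
Since f is not surjective, we find the least positive k with f(k) = f(0): this means 30k ≡ 0 (mod 122), i.e. 122 ∣ 30k. Since gcd(30, 122) = 2, dividing through by 2 this holds exactly when 61 ∣ 15k, and as gcd(15, 61) = 1, exactly when 61 ∣ k.
The smallest positive such k is 61.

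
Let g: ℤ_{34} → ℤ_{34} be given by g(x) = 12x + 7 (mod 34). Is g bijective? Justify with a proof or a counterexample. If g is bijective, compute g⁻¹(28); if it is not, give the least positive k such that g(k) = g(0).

17

We have gcd(12, 34) = 2 > 1. Taking x_1 = 0 and x_2 = 17: g(0) = 7 and g(17) = 12·17 + 7 = 211 ≡ 7 (mod 34).
So g(0) = g(17) while 0 ≠ 17, thus g is not injective, hence not bijective.
Since g is not bijective, we find the least positive k with g(k) = g(0): this means 12k ≡ 0 (mod 34), i.e. 34 ∣ 12k. Since gcd(12, 34) = 2, dividing through by 2 this holds exactly when 17 ∣ 6k, and as gcd(6, 17) = 1, exactly when 17 ∣ k.
The smallest positive such k is 17.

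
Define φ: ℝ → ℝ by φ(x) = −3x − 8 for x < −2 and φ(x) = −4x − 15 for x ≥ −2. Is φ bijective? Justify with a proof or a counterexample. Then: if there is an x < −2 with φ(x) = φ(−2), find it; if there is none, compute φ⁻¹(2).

-10/3

Both pieces are strictly decreasing (slopes −3 and −4), so each is injective on its own interval.
The left piece maps (−∞, −2) onto (−2, ∞); the right piece maps [−2, ∞) onto (−∞, −7].
The images leave a gap (−2 has no preimage), so φ is not surjective, hence not bijective.
Because the two images are disjoint, no x < −2 has φ(x) = φ(−2), so we compute φ⁻¹(2): 2 lies in (−2, ∞), so solve −3x − 8 = 2: x = (2 + 8)/(−3) = −10/3.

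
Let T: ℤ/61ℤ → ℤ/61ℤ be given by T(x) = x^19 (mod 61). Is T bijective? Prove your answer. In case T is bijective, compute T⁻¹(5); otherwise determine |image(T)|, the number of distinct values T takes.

46

Since 61 is prime, the nonzero elements of ℤ/61ℤ form a cyclic group of order 60.
As gcd(19, 60) = 1, raising to the 19th power is a bijection on this group: if x_1^19 ≡ x_2^19 then (x_1x_2^{−1})^19 = 1, and the only element of order dividing gcd(19, 60) = 1 is 1, so x_1 = x_2.
With T(0) = 0 this makes T injective on all of ℤ/61ℤ, hence bijective (finite equal-size domain and codomain). In particular T is bijective.
Since T is bijective, we find the preimage of 5. The inverse of x ↦ x^19 on (ℤ/61ℤ)^× is x ↦ x^19, because 19·19 = 361 = 6·60 + 1 ≡ 1 (mod 60) and x^{60} = 1 for x ≠ 0 (Fermat). So T⁻¹(5) = 5^19 mod 61.
Repeated squaring mod 61: 5^1 ≡ 5, 5^2 ≡ 5² = 25, 5^4 ≡ 25² = 625 ≡ 15, 5^8 ≡ 15² = 225 ≡ 42, 5^16 ≡ 42² = 1764 ≡ 56. Since 19 = 16 + 2 + 1, 5^19 ≡ 56·25·5: 56·25 = 1400 ≡ 58, then 58·5 = 290 ≡ 46. So 5^19 ≡ 46 (mod 61).
Hence T⁻¹(5) = 46.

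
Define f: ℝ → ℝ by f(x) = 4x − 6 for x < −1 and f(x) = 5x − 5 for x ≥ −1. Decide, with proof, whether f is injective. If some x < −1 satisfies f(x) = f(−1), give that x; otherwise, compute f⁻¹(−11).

Both pieces are strictly increasing (slopes 4 and 5), so each is injective on its own interval.
The left piece maps (−∞, −1) onto (−∞, −10); the right piece maps [−1, ∞) onto [−10, ∞).
These images are disjoint, so no value is attained by both pieces. Hence f is injective.
Because the two images are disjoint, no x < −1 has f(x) = f(−1), so we compute f⁻¹(−11): −11 lies in (−∞, −10), so solve 4x − 6 = −11: x = (−11 + 6)/4 = −5/4.

-5/4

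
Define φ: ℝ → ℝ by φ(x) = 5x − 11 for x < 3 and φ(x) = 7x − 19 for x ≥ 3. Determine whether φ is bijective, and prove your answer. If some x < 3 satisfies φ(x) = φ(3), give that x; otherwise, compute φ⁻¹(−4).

13/5

Both pieces are strictly increasing (slopes 5 and 7), so each is injective on its own interval.
The left piece maps (−∞, 3) onto (−∞, 4); the right piece maps [3, ∞) onto [2, ∞).
These images overlap. In particular φ(3) = 2 (right piece), and solving 5x − 11 = 2 on the left piece gives x = 13/5 < 3.
So φ(13/5) = φ(3) with 13/5 ≠ 3, and φ is not injective, hence not bijective. This x = 13/5 is the requested value below 3.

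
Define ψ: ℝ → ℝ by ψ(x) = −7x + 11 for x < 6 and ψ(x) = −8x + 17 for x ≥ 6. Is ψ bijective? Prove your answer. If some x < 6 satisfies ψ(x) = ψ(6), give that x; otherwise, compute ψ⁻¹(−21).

Both pieces are strictly decreasing (slopes −7 and −8), so each is injective on its own interval.
The left piece maps (−∞, 6) onto (−31, ∞); the right piece maps [6, ∞) onto (−∞, −31].
Since −31 = −31, the images partition ℝ: ψ is injective and surjective, hence bijective.
Because the two images are disjoint, no x < 6 has ψ(x) = ψ(6), so we compute ψ⁻¹(−21): −21 lies in (−31, ∞), so solve −7x + 11 = −21: x = (−21 − 11)/(−7) = 32/7.

32/7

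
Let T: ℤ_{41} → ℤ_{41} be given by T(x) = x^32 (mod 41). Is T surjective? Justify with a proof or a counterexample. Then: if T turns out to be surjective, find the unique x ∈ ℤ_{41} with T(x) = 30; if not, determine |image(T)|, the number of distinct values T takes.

T(1) = 1^32 = 1.
T(3): Repeated squaring mod 41: 3^1 ≡ 3, 3^2 ≡ 3² = 9, 3^4 ≡ 9² = 81 ≡ 40, 3^8 ≡ 40² = 1600 ≡ 1, 3^16 ≡ 1² = 1, 3^32 ≡ 1² = 1. So 3^32 ≡ 1 (mod 41).
So T(1) = T(3) = 1 while 1 ≠ 3, so T is not injective.
A non-injective map from the 41-element set ℤ_{41} to itself takes at most 40 distinct values, so it cannot be surjective. Thus T is not surjective.
Since T is not surjective, we determine |image(T)|. Computing x^32 mod 41 for each x (by repeated squaring, reducing mod 41 at every step), the values T(0), T(1), …, T(40) are: 0, 1, 37, 1, 16, 16, 37, 10, 18, 1, 18, 18, 16, 37, 1, 16, 10, 18, 37, 10, 10, 10, 10, 37, 18, 10, 16, 1, 37, 16, 18, 18, 1, 18, 10, 37, 16, 16, 1, 37, 1.
The distinct values are {0, 1, 10, 16, 18, 37}; there are 6 of them.

6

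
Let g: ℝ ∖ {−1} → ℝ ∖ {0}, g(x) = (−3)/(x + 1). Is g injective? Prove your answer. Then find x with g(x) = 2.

-5/2

Suppose g(x_1) = g(x_2). Cross-multiplying: (−3)(x_2 + 1) = (−3)(x_1 + 1).
Expanding both sides and cancelling the symmetric terms leaves 3·(x_1 − x_2) = 0. Since 3 ≠ 0, x_1 = x_2. Therefore g is injective.
Solving g(x) = 2: cross-multiplying gives −3 = 2(x + 1), which rearranges to −2x = 5, so x = −5/2.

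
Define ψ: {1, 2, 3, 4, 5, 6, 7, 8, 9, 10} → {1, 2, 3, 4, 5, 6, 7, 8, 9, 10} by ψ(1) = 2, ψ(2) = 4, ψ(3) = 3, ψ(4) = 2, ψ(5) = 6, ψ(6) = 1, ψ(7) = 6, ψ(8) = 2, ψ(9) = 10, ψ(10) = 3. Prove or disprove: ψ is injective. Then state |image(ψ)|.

ψ(1) = 2 = ψ(4) with 1 ≠ 4, so ψ is not injective.
The image of ψ is {1, 2, 3, 4, 6, 10}, which has 6 elements.

6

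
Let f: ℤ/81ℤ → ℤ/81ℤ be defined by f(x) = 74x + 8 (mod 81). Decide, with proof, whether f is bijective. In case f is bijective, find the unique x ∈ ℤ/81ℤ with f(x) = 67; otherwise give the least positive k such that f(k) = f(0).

61

By definition, injectivity means: for all x_1, x_2 in the domain, f(x_1) = f(x_2) implies x_1 = x_2.
If f(x_1) = f(x_2), then 74x_1 ≡ 74x_2 (mod 81). Because gcd(74, 81) = 1, we may cancel 74 to get x_1 ≡ x_2 (mod 81).
We now compute 74⁻¹ mod 81 explicitly. Euclid's algorithm: 81 = 1·74 + 7, 74 = 10·7 + 4, 7 = 1·4 + 3, 4 = 1·3 + 1; back-substituting gives 1 = 23·74 − 21·81, so 74⁻¹ ≡ 23 (mod 81).
Then y ↦ 23(y − 8) is a two-sided inverse to f, so every y ∈ ℤ/81ℤ has a preimage.
So f is bijective.
Since f is bijective, we compute f⁻¹(67): solve 74x + 8 ≡ 67 (mod 81), i.e. 74x ≡ 59 (mod 81).
Multiplying by 74⁻¹ = 23 gives x ≡ 23·59 = 1357 = 16·81 + 61 ≡ 61 (mod 81).
Check: f(61) = 74·61 + 8 = 4522 = 55·81 + 67 ≡ 67 (mod 81).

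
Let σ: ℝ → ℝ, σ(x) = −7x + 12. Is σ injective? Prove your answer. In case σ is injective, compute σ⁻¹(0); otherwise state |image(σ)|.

12/7

Recall that injectivity means: for all u, v in the domain, σ(u) = σ(v) implies u = v.
Suppose σ(u) = σ(v). Then −7u + 12 = −7v + 12, so −7u = −7v, hence u = v.
So σ is injective.
Since σ is injective, we compute σ⁻¹(0) = (0 − 12)/(−7) = 12/7.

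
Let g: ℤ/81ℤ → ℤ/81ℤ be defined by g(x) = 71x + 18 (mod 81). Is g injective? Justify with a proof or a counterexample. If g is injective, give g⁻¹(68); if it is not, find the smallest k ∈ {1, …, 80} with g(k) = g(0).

If g(a) = g(b), then 71a ≡ 71b (mod 81). Because gcd(71, 81) = 1, we may cancel 71 to get a ≡ b (mod 81).
Hence g is injective.
We now compute 71⁻¹ mod 81 explicitly. Euclid's algorithm: 81 = 1·71 + 10, 71 = 7·10 + 1; back-substituting gives 1 = 8·71 − 7·81, so 71⁻¹ ≡ 8 (mod 81).
Since g is injective, we compute g⁻¹(68): solve 71x + 18 ≡ 68 (mod 81), i.e. 71x ≡ 50 (mod 81).
Multiplying by 71⁻¹ = 8 gives x ≡ 8·50 = 400 = 4·81 + 76 ≡ 76 (mod 81).
Check: g(76) = 71·76 + 18 = 5414 = 66·81 + 68 ≡ 68 (mod 81).

76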